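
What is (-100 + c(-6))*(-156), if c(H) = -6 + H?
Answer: 17472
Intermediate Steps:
(-100 + c(-6))*(-156) = (-100 + (-6 - 6))*(-156) = (-100 - 12)*(-156) = -112*(-156) = 17472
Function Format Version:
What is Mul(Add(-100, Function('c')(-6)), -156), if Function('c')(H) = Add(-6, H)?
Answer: 17472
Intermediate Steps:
Mul(Add(-100, Function('c')(-6)), -156) = Mul(Add(-100, Add(-6, -6)), -156) = Mul(Add(-100, -12), -156) = Mul(-112, -156) = 17472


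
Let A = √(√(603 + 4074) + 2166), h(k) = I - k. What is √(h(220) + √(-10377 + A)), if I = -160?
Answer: √(-380 + √(-10377 + √(2166 + √4677))) ≈ 2.5843 + 19.664*I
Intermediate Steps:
h(k) = -160 - k
A = √(2166 + √4677) (A = √(√4677 + 2166) = √(2166 + √4677) ≈ 47.269)
√(h(220) + √(-10377 + A)) = √((-160 - 1*220) + √(-10377 + √(2166 + √4677))) = √((-160 - 220) + √(-10377 + √(2166 + √4677))) = √(-380 + √(-10377 + √(2166 + √4677)))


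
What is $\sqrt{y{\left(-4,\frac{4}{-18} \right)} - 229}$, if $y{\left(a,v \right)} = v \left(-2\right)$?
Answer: $\frac{11 i \sqrt{17}}{3} \approx 15.118 i$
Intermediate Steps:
$y{\left(a,v \right)} = - 2 v$
$\sqrt{y{\left(-4,\frac{4}{-18} \right)} - 229} = \sqrt{- 2 \frac{4}{-18} - 229} = \sqrt{- 2 \cdot 4 \left(- \frac{1}{18}\right) - 229} = \sqrt{\left(-2\right) \left(- \frac{2}{9}\right) - 229} = \sqrt{\frac{4}{9} - 229} = \sqrt{- \frac{2057}{9}} = \frac{11 i \sqrt{17}}{3}$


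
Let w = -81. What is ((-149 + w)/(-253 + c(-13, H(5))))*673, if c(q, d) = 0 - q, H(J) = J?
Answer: 15479/24 ≈ 644.96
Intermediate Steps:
c(q, d) = -q
((-149 + w)/(-253 + c(-13, H(5))))*673 = ((-149 - 81)/(-253 - 1*(-13)))*673 = -230/(-253 + 13)*673 = -230/(-240)*673 = -230*(-1/240)*673 = (23/24)*673 = 15479/24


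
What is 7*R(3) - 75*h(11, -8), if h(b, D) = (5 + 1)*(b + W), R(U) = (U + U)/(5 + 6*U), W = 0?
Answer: -113808/23 ≈ -4948.2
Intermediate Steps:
R(U) = 2*U/(5 + 6*U) (R(U) = (2*U)/(5 + 6*U) = 2*U/(5 + 6*U))
h(b, D) = 6*b (h(b, D) = (5 + 1)*(b + 0) = 6*b)
7*R(3) - 75*h(11, -8) = 7*(2*3/(5 + 6*3)) - 450*11 = 7*(2*3/(5 + 18)) - 75*66 = 7*(2*3/23) - 4950 = 7*(2*3*(1/23)) - 4950 = 7*(6/23) - 4950 = 42/23 - 4950 = -113808/23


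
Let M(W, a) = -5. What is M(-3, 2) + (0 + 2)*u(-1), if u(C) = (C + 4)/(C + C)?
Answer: -8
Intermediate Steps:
u(C) = (4 + C)/(2*C) (u(C) = (4 + C)/((2*C)) = (4 + C)*(1/(2*C)) = (4 + C)/(2*C))
M(-3, 2) + (0 + 2)*u(-1) = -5 + (0 + 2)*((½)*(4 - 1)/(-1)) = -5 + 2*((½)*(-1)*3) = -5 + 2*(-3/2) = -5 - 3 = -8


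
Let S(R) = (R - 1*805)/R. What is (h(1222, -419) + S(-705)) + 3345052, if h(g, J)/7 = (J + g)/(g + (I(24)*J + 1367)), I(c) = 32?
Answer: 5102809054685/1525479 ≈ 3.3451e+6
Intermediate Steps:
S(R) = (-805 + R)/R (S(R) = (R - 805)/R = (-805 + R)/R)
h(g, J) = 7*(J + g)/(1367 + g + 32*J) (h(g, J) = 7*((J + g)/(g + (32*J + 1367))) = 7*((J + g)/(g + (1367 + 32*J))) = 7*((J + g)/(1367 + g + 32*J)) = 7*(J + g)/(1367 + g + 32*J))
(h(1222, -419) + S(-705)) + 3345052 = (7*(-419 + 1222)/(1367 + 1222 + 32*(-419)) + (-805 - 705)/(-705)) + 3345052 = (7*803/(1367 + 1222 - 13408) - 1/705*(-1510)) + 3345052 = (7*803/(-10819) + 302/141) + 3345052 = (7*(-1/10819)*803 + 302/141) + 3345052 = (-5621/10819 + 302/141) + 3345052 = 2474777/1525479 + 3345052 = 5102809054685/1525479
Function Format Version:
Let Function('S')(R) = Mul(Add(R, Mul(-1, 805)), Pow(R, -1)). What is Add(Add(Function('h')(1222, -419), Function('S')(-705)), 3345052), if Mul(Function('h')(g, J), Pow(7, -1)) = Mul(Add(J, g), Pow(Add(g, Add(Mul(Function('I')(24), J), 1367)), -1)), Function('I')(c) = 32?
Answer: Rational(5102809054685, 1525479) ≈ 3.3451e+6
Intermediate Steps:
Function('S')(R) = Mul(Pow(R, -1), Add(-805, R)) (Function('S')(R) = Mul(Add(R, -805), Pow(R, -1)) = Mul(Add(-805, R), Pow(R, -1)) = Mul(Pow(R, -1), Add(-805, R)))
Function('h')(g, J) = Mul(7, Pow(Add(1367, g, Mul(32, J)), -1), Add(J, g)) (Function('h')(g, J) = Mul(7, Mul(Add(J, g), Pow(Add(g, Add(Mul(32, J), 1367)), -1))) = Mul(7, Mul(Add(J, g), Pow(Add(g, Add(1367, Mul(32, J))), -1))) = Mul(7, Mul(Add(J, g), Pow(Add(1367, g, Mul(32, J)), -1))) = Mul(7, Mul(Pow(Add(1367, g, Mul(32, J)), -1), Add(J, g))) = Mul(7, Pow(Add(1367, g, Mul(32, J)), -1), Add(J, g)))
Add(Add(Function('h')(1222, -419), Function('S')(-705)), 3345052) = Add(Add(Mul(7, Pow(Add(1367, 1222, Mul(32, -419)), -1), Add(-419, 1222)), Mul(Pow(-705, -1), Add(-805, -705))), 3345052) = Add(Add(Mul(7, Pow(Add(1367, 1222, -13408), -1), 803), Mul(Rational(-1, 705), -1510)), 3345052) = Add(Add(Mul(7, Pow(-10819, -1), 803), Rational(302, 141)), 3345052) = Add(Add(Mul(7, Rational(-1, 10819), 803), Rational(302, 141)), 3345052) = Add(Add(Rational(-5621, 10819), Rational(302, 141)), 3345052) = Add(Rational(2474777, 1525479), 3345052) = Rational(5102809054685, 1525479)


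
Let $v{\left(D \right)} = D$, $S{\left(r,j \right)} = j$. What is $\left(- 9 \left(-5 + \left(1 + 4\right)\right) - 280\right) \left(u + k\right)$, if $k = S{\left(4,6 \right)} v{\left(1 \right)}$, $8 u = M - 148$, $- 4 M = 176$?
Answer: $5040$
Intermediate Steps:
$M = -44$ ($M = \left(- \frac{1}{4}\right) 176 = -44$)
$u = -24$ ($u = \frac{-44 - 148}{8} = \frac{1}{8} \left(-192\right) = -24$)
$k = 6$ ($k = 6 \cdot 1 = 6$)
$\left(- 9 \left(-5 + \left(1 + 4\right)\right) - 280\right) \left(u + k\right) = \left(- 9 \left(-5 + \left(1 + 4\right)\right) - 280\right) \left(-24 + 6\right) = \left(- 9 \left(-5 + 5\right) - 280\right) \left(-18\right) = \left(\left(-9\right) 0 - 280\right) \left(-18\right) = \left(0 - 280\right) \left(-18\right) = \left(-280\right) \left(-18\right) = 5040$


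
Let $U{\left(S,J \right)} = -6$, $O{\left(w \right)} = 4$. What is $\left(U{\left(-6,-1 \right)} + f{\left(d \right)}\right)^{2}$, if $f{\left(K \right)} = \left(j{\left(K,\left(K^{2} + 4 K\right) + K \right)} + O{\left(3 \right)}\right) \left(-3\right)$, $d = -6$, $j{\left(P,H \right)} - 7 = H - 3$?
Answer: $2304$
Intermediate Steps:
$j{\left(P,H \right)} = 4 + H$ ($j{\left(P,H \right)} = 7 + \left(H - 3\right) = 7 + \left(-3 + H\right) = 4 + H$)
$f{\left(K \right)} = -24 - 15 K - 3 K^{2}$ ($f{\left(K \right)} = \left(\left(4 + \left(\left(K^{2} + 4 K\right) + K\right)\right) + 4\right) \left(-3\right) = \left(\left(4 + \left(K^{2} + 5 K\right)\right) + 4\right) \left(-3\right) = \left(\left(4 + K^{2} + 5 K\right) + 4\right) \left(-3\right) = \left(8 + K^{2} + 5 K\right) \left(-3\right) = -24 - 15 K - 3 K^{2}$)
$\left(U{\left(-6,-1 \right)} + f{\left(d \right)}\right)^{2} = \left(-6 - \left(24 - 18 \left(5 - 6\right)\right)\right)^{2} = \left(-6 - \left(24 - -18\right)\right)^{2} = \left(-6 - 42\right)^{2} = \left(-48\right)^{2} = 2304$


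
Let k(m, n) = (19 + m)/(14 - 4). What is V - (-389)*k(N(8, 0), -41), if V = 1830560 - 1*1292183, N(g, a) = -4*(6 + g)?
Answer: 5369377/10 ≈ 5.3694e+5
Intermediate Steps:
N(g, a) = -24 - 4*g
k(m, n) = 19/10 + m/10 (k(m, n) = (19 + m)/10 = (19 + m)*(⅒) = 19/10 + m/10)
V = 538377 (V = 1830560 - 1292183 = 538377)
V - (-389)*k(N(8, 0), -41) = 538377 - (-389)*(19/10 + (-24 - 4*8)/10) = 538377 - (-389)*(19/10 + (-24 - 32)/10) = 538377 - (-389)*(19/10 + (⅒)*(-56)) = 538377 - (-389)*(19/10 - 28/5) = 538377 - (-389)*(-37)/10 = 538377 - 1*14393/10 = 538377 - 14393/10 = 5369377/10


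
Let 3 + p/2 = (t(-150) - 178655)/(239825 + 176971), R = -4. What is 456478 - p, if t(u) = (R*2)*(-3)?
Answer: 95130531263/208398 ≈ 4.5649e+5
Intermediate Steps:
t(u) = 24 (t(u) = -4*2*(-3) = -8*(-3) = 24)
p = -1429019/208398 (p = -6 + 2*((24 - 178655)/(239825 + 176971)) = -6 + 2*(-178631/416796) = -6 - 178631/208398 = -1429019/208398 ≈ -6.8572)
456478 - p = 456478 - 1*(-1429019/208398) = 456478 + 1429019/208398 = 95130531263/208398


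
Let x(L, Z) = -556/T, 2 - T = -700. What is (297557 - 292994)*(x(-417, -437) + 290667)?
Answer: 1326309907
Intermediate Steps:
T = 702 (T = 2 - 1*(-700) = 2 + 700 = 702)
x(L, Z) = -278/351 (x(L, Z) = -556/702 = -556*1/702 = -278/351)
(297557 - 292994)*(x(-417, -437) + 290667) = (297557 - 292994)*(-278/351 + 290667) = 4563*(102023839/351) = 1326309907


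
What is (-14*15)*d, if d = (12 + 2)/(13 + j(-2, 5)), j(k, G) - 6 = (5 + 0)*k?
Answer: -980/3 ≈ -326.67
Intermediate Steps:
j(k, G) = 6 + 5*k (j(k, G) = 6 + (5 + 0)*k = 6 + 5*k)
d = 14/9 (d = (12 + 2)/(13 + (6 + 5*(-2))) = 14/(13 + (6 - 10)) = 14/(13 - 4) = 14/9 ≈ 1.5556)
(-14*15)*d = -14*15*(14/9) = -210*14/9 = -980/3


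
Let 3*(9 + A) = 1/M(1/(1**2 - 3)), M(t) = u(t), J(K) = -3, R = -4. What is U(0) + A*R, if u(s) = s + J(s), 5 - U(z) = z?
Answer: 869/21 ≈ 41.381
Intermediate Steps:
U(z) = 5 - z
u(s) = -3 + s (u(s) = s - 3 = -3 + s)
M(t) = -3 + t
A = -191/21 (A = -9 + 1/(3*(-3 + 1/(1**2 - 3))) = -9 + 1/(3*(-3 + 1/(1 - 3))) = -9 + 1/(3*(-3 + 1/(-2))) = -9 + 1/(3*(-3 - 1/2)) = -9 + 1/(3*(-7/2)) = -9 + (1/3)*(-2/7) = -9 - 2/21 = -191/21 ≈ -9.0952)
U(0) + A*R = (5 - 1*0) - 191/21*(-4) = (5 + 0) + 764/21 = 5 + 764/21 = 869/21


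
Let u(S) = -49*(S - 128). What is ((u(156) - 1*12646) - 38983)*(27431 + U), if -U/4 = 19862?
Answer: 2756953017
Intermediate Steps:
u(S) = 6272 - 49*S (u(S) = -49*(-128 + S) = 6272 - 49*S)
U = -79448 (U = -4*19862 = -79448)
((u(156) - 1*12646) - 38983)*(27431 + U) = (((6272 - 49*156) - 1*12646) - 38983)*(27431 - 79448) = (((6272 - 7644) - 12646) - 38983)*(-52017) = ((-1372 - 12646) - 38983)*(-52017) = (-14018 - 38983)*(-52017) = -53001*(-52017) = 2756953017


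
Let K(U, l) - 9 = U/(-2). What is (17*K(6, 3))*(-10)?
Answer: -1020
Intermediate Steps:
K(U, l) = 9 - U/2 (K(U, l) = 9 + U/(-2) = 9 + U*(-½) = 9 - U/2)
(17*K(6, 3))*(-10) = (17*(9 - ½*6))*(-10) = (17*(9 - 3))*(-10) = (17*6)*(-10) = 102*(-10) = -1020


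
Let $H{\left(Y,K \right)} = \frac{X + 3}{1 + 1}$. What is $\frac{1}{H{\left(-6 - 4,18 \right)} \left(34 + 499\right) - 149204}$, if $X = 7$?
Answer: $- \frac{1}{146539} \approx -6.8241 \cdot 10^{-6}$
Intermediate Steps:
$H{\left(Y,K \right)} = 5$ ($H{\left(Y,K \right)} = \frac{7 + 3}{1 + 1} = \frac{10}{2} = 10 \cdot \frac{1}{2} = 5$)
$\frac{1}{H{\left(-6 - 4,18 \right)} \left(34 + 499\right) - 149204} = \frac{1}{5 \left(34 + 499\right) - 149204} = \frac{1}{5 \cdot 533 - 149204} = \frac{1}{2665 - 149204} = \frac{1}{-146539} = - \frac{1}{146539}$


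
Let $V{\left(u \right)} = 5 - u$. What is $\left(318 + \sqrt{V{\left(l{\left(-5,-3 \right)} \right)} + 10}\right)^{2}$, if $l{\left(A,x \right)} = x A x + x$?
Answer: $101187 + 1908 \sqrt{7} \approx 1.0624 \cdot 10^{5}$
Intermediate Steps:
$l{\left(A,x \right)} = x + A x^{2}$ ($l{\left(A,x \right)} = A x x + x = A x^{2} + x = x + A x^{2}$)
$\left(318 + \sqrt{V{\left(l{\left(-5,-3 \right)} \right)} + 10}\right)^{2} = \left(318 + \sqrt{\left(5 - - 3 \left(1 - -15\right)\right) + 10}\right)^{2} = \left(318 + \sqrt{\left(5 - - 3 \left(1 + 15\right)\right) + 10}\right)^{2} = \left(318 + \sqrt{\left(5 - \left(-3\right) 16\right) + 10}\right)^{2} = \left(318 + \sqrt{\left(5 - -48\right) + 10}\right)^{2} = \left(318 + \sqrt{\left(5 + 48\right) + 10}\right)^{2} = \left(318 + \sqrt{53 + 10}\right)^{2} = \left(318 + \sqrt{63}\right)^{2} = \left(318 + 3 \sqrt{7}\right)^{2}$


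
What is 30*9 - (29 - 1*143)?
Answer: 384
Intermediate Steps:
30*9 - (29 - 1*143) = 270 - (29 - 143) = 270 - 1*(-114) = 270 + 114 = 384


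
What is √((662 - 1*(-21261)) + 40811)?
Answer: √62734 ≈ 250.47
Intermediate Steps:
√((662 - 1*(-21261)) + 40811) = √((662 + 21261) + 40811) = √(21923 + 40811) = √62734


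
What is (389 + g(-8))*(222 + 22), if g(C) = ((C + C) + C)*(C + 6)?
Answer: 106628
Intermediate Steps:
g(C) = 3*C*(6 + C) (g(C) = (2*C + C)*(6 + C) = (3*C)*(6 + C) = 3*C*(6 + C))
(389 + g(-8))*(222 + 22) = (389 + 3*(-8)*(6 - 8))*(222 + 22) = (389 + 3*(-8)*(-2))*244 = (389 + 48)*244 = 437*244 = 106628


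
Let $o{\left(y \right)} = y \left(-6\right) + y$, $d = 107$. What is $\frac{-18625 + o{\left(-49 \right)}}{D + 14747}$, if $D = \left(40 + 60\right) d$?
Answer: $- \frac{18380}{25447} \approx -0.72229$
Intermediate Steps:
$D = 10700$ ($D = \left(40 + 60\right) 107 = 100 \cdot 107 = 10700$)
$o{\left(y \right)} = - 5 y$ ($o{\left(y \right)} = - 6 y + y = - 5 y$)
$\frac{-18625 + o{\left(-49 \right)}}{D + 14747} = \frac{-18625 - -245}{10700 + 14747} = \frac{-18625 + 245}{25447} = \left(-18380\right) \frac{1}{25447} = - \frac{18380}{25447}$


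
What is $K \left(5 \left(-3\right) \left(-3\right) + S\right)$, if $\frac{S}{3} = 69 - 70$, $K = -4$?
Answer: $-168$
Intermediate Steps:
$S = -3$ ($S = 3 \left(69 - 70\right) = 3 \left(-1\right) = -3$)
$K \left(5 \left(-3\right) \left(-3\right) + S\right) = - 4 \left(5 \left(-3\right) \left(-3\right) - 3\right) = - 4 \left(\left(-15\right) \left(-3\right) - 3\right) = - 4 \left(45 - 3\right) = \left(-4\right) 42 = -168$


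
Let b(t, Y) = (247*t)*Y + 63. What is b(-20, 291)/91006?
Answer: -1437477/91006 ≈ -15.795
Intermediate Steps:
b(t, Y) = 63 + 247*Y*t (b(t, Y) = 247*Y*t + 63 = 63 + 247*Y*t)
b(-20, 291)/91006 = (63 + 247*291*(-20))/91006 = (63 - 1437540)*(1/91006) = -1437477*1/91006 = -1437477/91006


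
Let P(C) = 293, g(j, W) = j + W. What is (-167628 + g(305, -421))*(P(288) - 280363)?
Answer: 46980062080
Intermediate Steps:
g(j, W) = W + j
(-167628 + g(305, -421))*(P(288) - 280363) = (-167628 + (-421 + 305))*(293 - 280363) = (-167628 - 116)*(-280070) = -167744*(-280070) = 46980062080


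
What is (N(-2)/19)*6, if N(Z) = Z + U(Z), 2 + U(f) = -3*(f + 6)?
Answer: -96/19 ≈ -5.0526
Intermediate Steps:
U(f) = -20 - 3*f (U(f) = -2 - 3*(f + 6) = -2 - 3*(6 + f) = -2 + (-18 - 3*f) = -20 - 3*f)
N(Z) = -20 - 2*Z (N(Z) = Z + (-20 - 3*Z) = -20 - 2*Z)
(N(-2)/19)*6 = ((-20 - 2*(-2))/19)*6 = ((-20 + 4)*(1/19))*6 = -16*1/19*6 = -16/19*6 = -96/19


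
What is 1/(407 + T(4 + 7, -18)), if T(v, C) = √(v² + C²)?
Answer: 407/165204 - √445/165204 ≈ 0.0023359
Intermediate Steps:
T(v, C) = √(C² + v²)
1/(407 + T(4 + 7, -18)) = 1/(407 + √((-18)² + (4 + 7)²)) = 1/(407 + √(324 + 11²)) = 1/(407 + √(324 + 121)) = 1/(407 + √445)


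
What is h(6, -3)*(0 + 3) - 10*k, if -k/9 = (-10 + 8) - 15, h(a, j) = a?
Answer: -1512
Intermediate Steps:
k = 153 (k = -9*((-10 + 8) - 15) = -9*(-2 - 15) = -9*(-17) = 153)
h(6, -3)*(0 + 3) - 10*k = 6*(0 + 3) - 10*153 = 6*3 - 1530 = 18 - 1530 = -1512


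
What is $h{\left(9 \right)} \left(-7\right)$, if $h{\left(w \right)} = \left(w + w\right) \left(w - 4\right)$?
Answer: $-630$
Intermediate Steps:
$h{\left(w \right)} = 2 w \left(-4 + w\right)$
$h{\left(9 \right)} \left(-7\right) = 2 \cdot 9 \left(-4 + 9\right) \left(-7\right) = 2 \cdot 9 \cdot 5 \left(-7\right) = 90 \left(-7\right) = -630$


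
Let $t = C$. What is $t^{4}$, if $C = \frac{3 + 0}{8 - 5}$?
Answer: $1$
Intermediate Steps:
$C = 1$ ($C = \frac{3}{3} = 3 \cdot \frac{1}{3} = 1$)
$t = 1$
$t^{4} = 1^{4} = 1$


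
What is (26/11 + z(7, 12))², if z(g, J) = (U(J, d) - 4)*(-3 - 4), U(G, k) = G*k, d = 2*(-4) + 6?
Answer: 4761124/121 ≈ 39348.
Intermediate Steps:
d = -2 (d = -8 + 6 = -2)
z(g, J) = 28 + 14*J (z(g, J) = (J*(-2) - 4)*(-3 - 4) = (-2*J - 4)*(-7) = (-4 - 2*J)*(-7) = 28 + 14*J)
(26/11 + z(7, 12))² = (26/11 + (28 + 14*12))² = (26*(1/11) + (28 + 168))² = (26/11 + 196)² = (2182/11)² = 4761124/121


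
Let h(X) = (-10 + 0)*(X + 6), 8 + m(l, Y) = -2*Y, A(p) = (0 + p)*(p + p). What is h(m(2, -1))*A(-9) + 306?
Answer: 306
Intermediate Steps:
A(p) = 2*p**2 (A(p) = p*(2*p) = 2*p**2)
m(l, Y) = -8 - 2*Y
h(X) = -60 - 10*X (h(X) = -10*(6 + X) = -60 - 10*X)
h(m(2, -1))*A(-9) + 306 = (-60 - 10*(-8 - 2*(-1)))*(2*(-9)**2) + 306 = (-60 - 10*(-8 + 2))*(2*81) + 306 = (-60 - 10*(-6))*162 + 306 = (-60 + 60)*162 + 306 = 0*162 + 306 = 0 + 306 = 306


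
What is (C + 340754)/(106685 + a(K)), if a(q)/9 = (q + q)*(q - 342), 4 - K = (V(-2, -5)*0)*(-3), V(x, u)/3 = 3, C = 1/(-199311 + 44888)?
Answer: 52620254941/12716579627 ≈ 4.1379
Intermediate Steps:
C = -1/154423 (C = 1/(-154423) = -1/154423 ≈ -6.4757e-6)
V(x, u) = 9 (V(x, u) = 3*3 = 9)
K = 4 (K = 4 - 9*0*(-3) = 4 - 0*(-3) = 4 - 1*0 = 4 + 0 = 4)
a(q) = 18*q*(-342 + q) (a(q) = 9*((q + q)*(q - 342)) = 9*((2*q)*(-342 + q)) = 9*(2*q*(-342 + q)) = 18*q*(-342 + q))
(C + 340754)/(106685 + a(K)) = (-1/154423 + 340754)/(106685 + 18*4*(-342 + 4)) = 52620254941/(154423*(106685 + 18*4*(-338))) = 52620254941/(154423*(106685 - 24336)) = (52620254941/154423)/82349 = (52620254941/154423)*(1/82349) = 52620254941/12716579627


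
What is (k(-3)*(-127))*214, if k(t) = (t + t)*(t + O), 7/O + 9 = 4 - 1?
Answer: -679450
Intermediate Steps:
O = -7/6 (O = 7/(-9 + (4 - 1)) = 7/(-9 + 3) = 7/(-6) = 7*(-⅙) = -7/6 ≈ -1.1667)
k(t) = 2*t*(-7/6 + t) (k(t) = (t + t)*(t - 7/6) = (2*t)*(-7/6 + t) = 2*t*(-7/6 + t))
(k(-3)*(-127))*214 = (((⅓)*(-3)*(-7 + 6*(-3)))*(-127))*214 = (((⅓)*(-3)*(-7 - 18))*(-127))*214 = (((⅓)*(-3)*(-25))*(-127))*214 = (25*(-127))*214 = -3175*214 = -679450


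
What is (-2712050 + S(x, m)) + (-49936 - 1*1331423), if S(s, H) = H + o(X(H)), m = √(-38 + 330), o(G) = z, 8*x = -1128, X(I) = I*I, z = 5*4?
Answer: -4093389 + 2*√73 ≈ -4.0934e+6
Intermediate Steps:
z = 20
X(I) = I²
x = -141 (x = (⅛)*(-1128) = -141)
o(G) = 20
m = 2*√73 (m = √292 = 2*√73 ≈ 17.088)
S(s, H) = 20 + H (S(s, H) = H + 20 = 20 + H)
(-2712050 + S(x, m)) + (-49936 - 1*1331423) = (-2712050 + (20 + 2*√73)) + (-49936 - 1*1331423) = (-2712030 + 2*√73) + (-49936 - 1331423) = (-2712030 + 2*√73) - 1381359 = -4093389 + 2*√73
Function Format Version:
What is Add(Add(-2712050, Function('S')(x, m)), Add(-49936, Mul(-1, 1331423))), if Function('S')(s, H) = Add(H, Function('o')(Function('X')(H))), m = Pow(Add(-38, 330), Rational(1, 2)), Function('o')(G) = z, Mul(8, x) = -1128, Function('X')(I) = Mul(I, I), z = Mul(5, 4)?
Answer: Add(-4093389, Mul(2, Pow(73, Rational(1, 2)))) ≈ -4.0934e+6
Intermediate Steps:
z = 20
Function('X')(I) = Pow(I, 2)
x = -141 (x = Mul(Rational(1, 8), -1128) = -141)
Function('o')(G) = 20
m = Mul(2, Pow(73, Rational(1, 2))) (m = Pow(292, Rational(1, 2)) = Mul(2, Pow(73, Rational(1, 2))) ≈ 17.088)
Function('S')(s, H) = Add(20, H) (Function('S')(s, H) = Add(H, 20) = Add(20, H))
Add(Add(-2712050, Function('S')(x, m)), Add(-49936, Mul(-1, 1331423))) = Add(Add(-2712050, Add(20, Mul(2, Pow(73, Rational(1, 2))))), Add(-49936, Mul(-1, 1331423))) = Add(Add(-2712030, Mul(2, Pow(73, Rational(1, 2)))), Add(-49936, -1331423)) = Add(Add(-2712030, Mul(2, Pow(73, Rational(1, 2)))), -1381359) = Add(-4093389, Mul(2, Pow(73, Rational(1, 2))))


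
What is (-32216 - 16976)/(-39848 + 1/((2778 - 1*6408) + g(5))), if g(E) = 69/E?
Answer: 889440552/720491693 ≈ 1.2345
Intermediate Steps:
(-32216 - 16976)/(-39848 + 1/((2778 - 1*6408) + g(5))) = (-32216 - 16976)/(-39848 + 1/((2778 - 1*6408) + 69/5)) = -49192/(-39848 + 1/((2778 - 6408) + 69*(1/5))) = -49192/(-39848 + 1/(-3630 + 69/5)) = -49192/(-39848 + 1/(-18081/5)) = -49192/(-39848 - 5/18081) = -49192/(-720491693/18081) = -49192*(-18081/720491693) = 889440552/720491693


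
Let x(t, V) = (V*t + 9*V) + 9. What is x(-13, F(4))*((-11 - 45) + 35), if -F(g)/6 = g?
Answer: -2205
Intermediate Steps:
F(g) = -6*g
x(t, V) = 9 + 9*V + V*t (x(t, V) = (9*V + V*t) + 9 = 9 + 9*V + V*t)
x(-13, F(4))*((-11 - 45) + 35) = (9 + 9*(-6*4) - 6*4*(-13))*((-11 - 45) + 35) = (9 + 9*(-24) - 24*(-13))*(-56 + 35) = (9 - 216 + 312)*(-21) = 105*(-21) = -2205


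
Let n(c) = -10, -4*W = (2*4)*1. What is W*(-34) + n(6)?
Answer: 58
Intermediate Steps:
W = -2 (W = -2*4/4 = -2 ≈ -2.0000)
W*(-34) + n(6) = -2*(-34) - 10 = 68 - 10 = 58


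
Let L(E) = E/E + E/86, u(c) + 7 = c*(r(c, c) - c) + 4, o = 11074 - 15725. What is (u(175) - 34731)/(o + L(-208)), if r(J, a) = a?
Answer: 746781/100027 ≈ 7.4658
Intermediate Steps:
o = -4651
u(c) = -3 (u(c) = -7 + (c*(c - c) + 4) = -7 + (c*0 + 4) = -7 + (0 + 4) = -7 + 4 = -3)
L(E) = 1 + E/86 (L(E) = 1 + E*(1/86) = 1 + E/86)
(u(175) - 34731)/(o + L(-208)) = (-3 - 34731)/(-4651 + (1 + (1/86)*(-208))) = -34734/(-4651 + (1 - 104/43)) = -34734/(-4651 - 61/43) = -34734/(-200054/43) = -34734*(-43/200054) = 746781/100027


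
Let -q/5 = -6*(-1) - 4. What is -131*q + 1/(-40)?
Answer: 52399/40 ≈ 1310.0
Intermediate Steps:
q = -10 (q = -5*(-6*(-1) - 4) = -5*(6 - 4) = -5*2 = -10)
-131*q + 1/(-40) = -131*(-10) + 1/(-40) = 1310 - 1/40 = 52399/40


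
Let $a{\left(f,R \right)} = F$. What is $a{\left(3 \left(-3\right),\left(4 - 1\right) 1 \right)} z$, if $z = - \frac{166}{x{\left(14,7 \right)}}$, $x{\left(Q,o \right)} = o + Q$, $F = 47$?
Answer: $- \frac{7802}{21} \approx -371.52$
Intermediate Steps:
$a{\left(f,R \right)} = 47$
$x{\left(Q,o \right)} = Q + o$
$z = - \frac{166}{21}$ ($z = - \frac{166}{14 + 7} = - \frac{166}{21} \approx -7.9048$)
$a{\left(3 \left(-3\right),\left(4 - 1\right) 1 \right)} z = 47 \left(- \frac{166}{21}\right) = - \frac{7802}{21}$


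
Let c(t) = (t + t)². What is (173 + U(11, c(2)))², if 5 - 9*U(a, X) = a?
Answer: 267289/9 ≈ 29699.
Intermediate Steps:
c(t) = 4*t² (c(t) = (2*t)² = 4*t²)
U(a, X) = 5/9 - a/9
(173 + U(11, c(2)))² = (173 + (5/9 - ⅑*11))² = (173 + (5/9 - 11/9))² = (173 - ⅔)² = (517/3)² = 267289/9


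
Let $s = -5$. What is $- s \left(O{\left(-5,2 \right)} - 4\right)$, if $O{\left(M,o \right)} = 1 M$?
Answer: $-45$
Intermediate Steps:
$O{\left(M,o \right)} = M$
$- s \left(O{\left(-5,2 \right)} - 4\right) = - \left(-5\right) \left(-5 - 4\right) = - \left(-5\right) \left(-9\right) = \left(-1\right) 45 = -45$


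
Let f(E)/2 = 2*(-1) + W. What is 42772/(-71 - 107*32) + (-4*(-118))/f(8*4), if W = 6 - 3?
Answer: 782048/3495 ≈ 223.76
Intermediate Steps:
W = 3
f(E) = 2 (f(E) = 2*(2*(-1) + 3) = 2*(-2 + 3) = 2*1 = 2)
42772/(-71 - 107*32) + (-4*(-118))/f(8*4) = 42772/(-71 - 107*32) - 4*(-118)/2 = 42772/(-71 - 3424) + 472*(1/2) = 42772/(-3495) + 236 = 42772*(-1/3495) + 236 = -42772/3495 + 236 = 782048/3495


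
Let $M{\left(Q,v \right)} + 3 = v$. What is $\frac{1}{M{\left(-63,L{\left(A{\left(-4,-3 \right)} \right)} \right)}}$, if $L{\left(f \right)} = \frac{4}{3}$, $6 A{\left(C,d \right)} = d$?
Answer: $- \frac{3}{5} \approx -0.6$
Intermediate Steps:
$A{\left(C,d \right)} = \frac{d}{6}$
$L{\left(f \right)} = \frac{4}{3}$ ($L{\left(f \right)} = 4 \cdot \frac{1}{3} = \frac{4}{3}$)
$M{\left(Q,v \right)} = -3 + v$
$\frac{1}{M{\left(-63,L{\left(A{\left(-4,-3 \right)} \right)} \right)}} = \frac{1}{-3 + \frac{4}{3}} = \frac{1}{- \frac{5}{3}} = - \frac{3}{5}$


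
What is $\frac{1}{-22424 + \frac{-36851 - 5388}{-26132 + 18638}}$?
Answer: $- \frac{7494}{168003217} \approx -4.4606 \cdot 10^{-5}$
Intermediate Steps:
$\frac{1}{-22424 + \frac{-36851 - 5388}{-26132 + 18638}} = \frac{1}{-22424 - \frac{42239}{-7494}} = \frac{1}{-22424 - - \frac{42239}{7494}} = \frac{1}{-22424 + \frac{42239}{7494}} = \frac{1}{- \frac{168003217}{7494}} = - \frac{7494}{168003217}$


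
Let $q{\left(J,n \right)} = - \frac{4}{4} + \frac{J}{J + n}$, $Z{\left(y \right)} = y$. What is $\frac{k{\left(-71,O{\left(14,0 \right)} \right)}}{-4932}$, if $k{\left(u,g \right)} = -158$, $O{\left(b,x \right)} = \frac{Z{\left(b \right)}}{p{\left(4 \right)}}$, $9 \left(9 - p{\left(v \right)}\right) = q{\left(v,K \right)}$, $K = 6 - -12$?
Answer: $\frac{79}{2466} \approx 0.032036$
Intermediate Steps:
$K = 18$ ($K = 6 + 12 = 18$)
$q{\left(J,n \right)} = -1 + \frac{J}{J + n}$ ($q{\left(J,n \right)} = \left(-4\right) \frac{1}{4} + \frac{J}{J + n} = -1 + \frac{J}{J + n}$)
$p{\left(v \right)} = 9 + \frac{2}{18 + v}$ ($p{\left(v \right)} = 9 - \frac{\left(-1\right) 18 \frac{1}{v + 18}}{9} = 9 - \frac{\left(-1\right) 18 \frac{1}{18 + v}}{9} = 9 - \frac{\left(-18\right) \frac{1}{18 + v}}{9} = 9 + \frac{2}{18 + v}$)
$O{\left(b,x \right)} = \frac{11 b}{100}$ ($O{\left(b,x \right)} = \frac{b}{\frac{1}{18 + 4} \left(164 + 9 \cdot 4\right)} = \frac{b}{\frac{1}{22} \left(164 + 36\right)} = \frac{b}{\frac{1}{22} \cdot 200} = \frac{b}{\frac{100}{11}} = b \frac{11}{100} = \frac{11 b}{100}$)
$\frac{k{\left(-71,O{\left(14,0 \right)} \right)}}{-4932} = - \frac{158}{-4932} = \left(-158\right) \left(- \frac{1}{4932}\right) = \frac{79}{2466}$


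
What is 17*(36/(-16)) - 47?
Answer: -341/4 ≈ -85.250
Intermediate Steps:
17*(36/(-16)) - 47 = 17*(36*(-1/16)) - 47 = 17*(-9/4) - 47 = -153/4 - 47 = -341/4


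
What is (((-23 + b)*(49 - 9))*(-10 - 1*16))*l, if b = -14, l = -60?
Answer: -2308800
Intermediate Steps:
(((-23 + b)*(49 - 9))*(-10 - 1*16))*l = (((-23 - 14)*(49 - 9))*(-10 - 1*16))*(-60) = ((-37*40)*(-10 - 16))*(-60) = -1480*(-26)*(-60) = 38480*(-60) = -2308800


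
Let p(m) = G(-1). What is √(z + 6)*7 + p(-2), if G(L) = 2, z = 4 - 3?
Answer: 2 + 7*√7 ≈ 20.520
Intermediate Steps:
z = 1
p(m) = 2
√(z + 6)*7 + p(-2) = √(1 + 6)*7 + 2 = √7*7 + 2 = 7*√7 + 2 = 2 + 7*√7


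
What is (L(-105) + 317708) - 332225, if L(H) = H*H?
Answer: -3492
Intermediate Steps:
L(H) = H**2
(L(-105) + 317708) - 332225 = ((-105)**2 + 317708) - 332225 = (11025 + 317708) - 332225 = 328733 - 332225 = -3492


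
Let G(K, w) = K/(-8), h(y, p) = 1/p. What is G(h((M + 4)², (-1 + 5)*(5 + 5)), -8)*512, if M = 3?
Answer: -8/5 ≈ -1.6000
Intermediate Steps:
h(y, p) = 1/p
G(K, w) = -K/8 (G(K, w) = K*(-⅛) = -K/8)
G(h((M + 4)², (-1 + 5)*(5 + 5)), -8)*512 = -1/((-1 + 5)*(5 + 5))/8*512 = -1/(8*(4*10))*512 = -⅛/40*512 = -⅛*1/40*512 = -1/320*512 = -8/5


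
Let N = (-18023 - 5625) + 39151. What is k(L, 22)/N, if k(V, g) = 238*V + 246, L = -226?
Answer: -53542/15503 ≈ -3.4537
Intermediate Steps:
N = 15503 (N = -23648 + 39151 = 15503)
k(V, g) = 246 + 238*V
k(L, 22)/N = (246 + 238*(-226))/15503 = (246 - 53788)*(1/15503) = -53542*1/15503 = -53542/15503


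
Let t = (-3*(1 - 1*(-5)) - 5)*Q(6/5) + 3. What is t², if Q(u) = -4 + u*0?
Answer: 9025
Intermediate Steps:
Q(u) = -4 (Q(u) = -4 + 0 = -4)
t = 95 (t = (-3*(1 - 1*(-5)) - 5)*(-4) + 3 = (-3*(1 + 5) - 5)*(-4) + 3 = (-3*6 - 5)*(-4) + 3 = (-18 - 5)*(-4) + 3 = -23*(-4) + 3 = 92 + 3 = 95)
t² = 95² = 9025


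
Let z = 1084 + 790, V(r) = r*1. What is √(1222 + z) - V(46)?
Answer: -46 + 6*√86 ≈ 9.6417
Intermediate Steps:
V(r) = r
z = 1874
√(1222 + z) - V(46) = √(1222 + 1874) - 1*46 = √3096 - 46 = 6*√86 - 46 = -46 + 6*√86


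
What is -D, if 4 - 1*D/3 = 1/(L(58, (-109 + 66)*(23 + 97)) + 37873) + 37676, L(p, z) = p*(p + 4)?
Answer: 1562220169/13823 ≈ 1.1302e+5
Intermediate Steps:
L(p, z) = p*(4 + p)
D = -1562220169/13823 (D = 12 - 3*(1/(58*(4 + 58) + 37873) + 37676) = 12 - 3*(1/(58*62 + 37873) + 37676) = 12 - 3*(1/(3596 + 37873) + 37676) = 12 - 3*(1/41469 + 37676) = 12 - 3*1562386045/41469 = 12 - 1562386045/13823 = -1562220169/13823 ≈ -1.1302e+5)
-D = -1*(-1562220169/13823) = 1562220169/13823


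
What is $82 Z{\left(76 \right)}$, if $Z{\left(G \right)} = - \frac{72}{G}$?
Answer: $- \frac{1476}{19} \approx -77.684$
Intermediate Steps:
$82 Z{\left(76 \right)} = 82 \left(- \frac{72}{76}\right) = 82 \left(\left(-72\right) \frac{1}{76}\right) = 82 \left(- \frac{18}{19}\right) = - \frac{1476}{19}$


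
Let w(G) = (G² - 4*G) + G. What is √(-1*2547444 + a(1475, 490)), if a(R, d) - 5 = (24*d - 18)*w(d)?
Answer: √2799446021 ≈ 52910.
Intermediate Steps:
w(G) = G² - 3*G
a(R, d) = 5 + d*(-18 + 24*d)*(-3 + d) (a(R, d) = 5 + (24*d - 18)*(d*(-3 + d)) = 5 + (-18 + 24*d)*(d*(-3 + d)) = 5 + d*(-18 + 24*d)*(-3 + d))
√(-1*2547444 + a(1475, 490)) = √(-1*2547444 + (5 - 90*490² + 24*490³ + 54*490)) = √(-2547444 + (5 - 90*240100 + 24*117649000 + 26460)) = √(-2547444 + (5 - 21609000 + 2823576000 + 26460)) = √(-2547444 + 2801993465) = √2799446021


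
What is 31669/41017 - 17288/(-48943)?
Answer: 2259077763/2007495031 ≈ 1.1253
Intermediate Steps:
31669/41017 - 17288/(-48943) = 31669*(1/41017) - 17288*(-1/48943) = 31669/41017 + 17288/48943 = 2259077763/2007495031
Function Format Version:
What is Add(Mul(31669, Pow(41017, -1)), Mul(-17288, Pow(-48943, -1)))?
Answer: Rational(2259077763, 2007495031) ≈ 1.1253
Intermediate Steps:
Add(Mul(31669, Pow(41017, -1)), Mul(-17288, Pow(-48943, -1))) = Add(Mul(31669, Rational(1, 41017)), Mul(-17288, Rational(-1, 48943))) = Add(Rational(31669, 41017), Rational(17288, 48943)) = Rational(2259077763, 2007495031)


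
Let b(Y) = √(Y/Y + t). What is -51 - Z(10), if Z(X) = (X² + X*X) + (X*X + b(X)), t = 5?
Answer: -351 - √6 ≈ -353.45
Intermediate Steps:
b(Y) = √6 (b(Y) = √(Y/Y + 5) = √(1 + 5) = √6)
Z(X) = √6 + 3*X² (Z(X) = (X² + X*X) + (X*X + √6) = (X² + X²) + (X² + √6) = 2*X² + (√6 + X²) = √6 + 3*X²)
-51 - Z(10) = -51 - (√6 + 3*10²) = -51 - (√6 + 3*100) = -51 - (√6 + 300) = -51 - (300 + √6) = -51 + (-300 - √6) = -351 - √6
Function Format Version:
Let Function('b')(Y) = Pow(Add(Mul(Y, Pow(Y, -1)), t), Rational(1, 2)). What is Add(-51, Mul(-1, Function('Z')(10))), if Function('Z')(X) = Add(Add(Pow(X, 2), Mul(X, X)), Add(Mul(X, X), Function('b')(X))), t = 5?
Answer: Add(-351, Mul(-1, Pow(6, Rational(1, 2)))) ≈ -353.45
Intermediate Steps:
Function('b')(Y) = Pow(6, Rational(1, 2)) (Function('b')(Y) = Pow(Add(Mul(Y, Pow(Y, -1)), 5), Rational(1, 2)) = Pow(Add(1, 5), Rational(1, 2)) = Pow(6, Rational(1, 2)))
Function('Z')(X) = Add(Pow(6, Rational(1, 2)), Mul(3, Pow(X, 2))) (Function('Z')(X) = Add(Add(Pow(X, 2), Mul(X, X)), Add(Mul(X, X), Pow(6, Rational(1, 2)))) = Add(Add(Pow(X, 2), Pow(X, 2)), Add(Pow(X, 2), Pow(6, Rational(1, 2)))) = Add(Mul(2, Pow(X, 2)), Add(Pow(6, Rational(1, 2)), Pow(X, 2))) = Add(Pow(6, Rational(1, 2)), Mul(3, Pow(X, 2))))
Add(-51, Mul(-1, Function('Z')(10))) = Add(-51, Mul(-1, Add(Pow(6, Rational(1, 2)), Mul(3, Pow(10, 2))))) = Add(-51, Mul(-1, Add(Pow(6, Rational(1, 2)), Mul(3, 100)))) = Add(-51, Mul(-1, Add(Pow(6, Rational(1, 2)), 300))) = Add(-51, Mul(-1, Add(300, Pow(6, Rational(1, 2))))) = Add(-51, Add(-300, Mul(-1, Pow(6, Rational(1, 2))))) = Add(-351, Mul(-1, Pow(6, Rational(1, 2))))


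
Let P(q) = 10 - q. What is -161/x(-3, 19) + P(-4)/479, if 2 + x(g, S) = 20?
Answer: -76867/8622 ≈ -8.9152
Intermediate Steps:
x(g, S) = 18 (x(g, S) = -2 + 20 = 18)
-161/x(-3, 19) + P(-4)/479 = -161/18 + (10 - 1*(-4))/479 = -161*1/18 + (10 + 4)*(1/479) = -161/18 + 14*(1/479) = -161/18 + 14/479 = -76867/8622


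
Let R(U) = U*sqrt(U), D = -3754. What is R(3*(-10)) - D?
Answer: 3754 - 30*I*sqrt(30) ≈ 3754.0 - 164.32*I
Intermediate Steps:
R(U) = U**(3/2)
R(3*(-10)) - D = (3*(-10))**(3/2) - 1*(-3754) = (-30)**(3/2) + 3754 = -30*I*sqrt(30) + 3754 = 3754 - 30*I*sqrt(30)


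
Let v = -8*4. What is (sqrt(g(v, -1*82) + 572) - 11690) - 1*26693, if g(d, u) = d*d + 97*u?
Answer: -38383 + 17*I*sqrt(22) ≈ -38383.0 + 79.737*I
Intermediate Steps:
v = -32
g(d, u) = d**2 + 97*u
(sqrt(g(v, -1*82) + 572) - 11690) - 1*26693 = (sqrt(((-32)**2 + 97*(-1*82)) + 572) - 11690) - 1*26693 = (sqrt((1024 + 97*(-82)) + 572) - 11690) - 26693 = (sqrt((1024 - 7954) + 572) - 11690) - 26693 = (sqrt(-6930 + 572) - 11690) - 26693 = (sqrt(-6358) - 11690) - 26693 = (17*I*sqrt(22) - 11690) - 26693 = (-11690 + 17*I*sqrt(22)) - 26693 = -38383 + 17*I*sqrt(22)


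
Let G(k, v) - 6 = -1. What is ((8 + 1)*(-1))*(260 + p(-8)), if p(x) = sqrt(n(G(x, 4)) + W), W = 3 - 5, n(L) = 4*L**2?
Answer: -2340 - 63*sqrt(2) ≈ -2429.1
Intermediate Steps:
G(k, v) = 5 (G(k, v) = 6 - 1 = 5)
W = -2
p(x) = 7*sqrt(2) (p(x) = sqrt(4*5**2 - 2) = sqrt(4*25 - 2) = sqrt(100 - 2) = sqrt(98) = 7*sqrt(2))
((8 + 1)*(-1))*(260 + p(-8)) = ((8 + 1)*(-1))*(260 + 7*sqrt(2)) = (9*(-1))*(260 + 7*sqrt(2)) = -9*(260 + 7*sqrt(2)) = -2340 - 63*sqrt(2)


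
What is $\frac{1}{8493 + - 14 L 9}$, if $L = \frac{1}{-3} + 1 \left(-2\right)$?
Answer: $\frac{1}{8787} \approx 0.0001138$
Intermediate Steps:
$L = - \frac{7}{3}$ ($L = - \frac{1}{3} - 2 = - \frac{7}{3} \approx -2.3333$)
$\frac{1}{8493 + - 14 L 9} = \frac{1}{8493 + \left(-14\right) \left(- \frac{7}{3}\right) 9} = \frac{1}{8493 + \frac{98}{3} \cdot 9} = \frac{1}{8493 + 294} = \frac{1}{8787}$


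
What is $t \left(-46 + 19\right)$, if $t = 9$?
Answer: $-243$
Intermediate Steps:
$t \left(-46 + 19\right) = 9 \left(-46 + 19\right) = 9 \left(-27\right) = -243$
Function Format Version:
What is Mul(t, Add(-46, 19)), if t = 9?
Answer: -243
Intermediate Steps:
Mul(t, Add(-46, 19)) = Mul(9, Add(-46, 19)) = Mul(9, -27) = -243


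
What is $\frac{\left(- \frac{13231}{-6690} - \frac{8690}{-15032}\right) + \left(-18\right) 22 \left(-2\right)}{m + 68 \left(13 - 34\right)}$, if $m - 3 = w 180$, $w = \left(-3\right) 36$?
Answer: $- \frac{19975943963}{524567382300} \approx -0.038081$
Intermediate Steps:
$w = -108$
$m = -19437$ ($m = 3 - 19440 = -19437$)
$\frac{\left(- \frac{13231}{-6690} - \frac{8690}{-15032}\right) + \left(-18\right) 22 \left(-2\right)}{m + 68 \left(13 - 34\right)} = \frac{\left(- \frac{13231}{-6690} - \frac{8690}{-15032}\right) + \left(-18\right) 22 \left(-2\right)}{-19437 + 68 \left(13 - 34\right)} = \frac{\left(\left(-13231\right) \left(- \frac{1}{6690}\right) - - \frac{4345}{7516}\right) - -792}{-19437 + 68 \left(-21\right)} = \frac{\left(\frac{13231}{6690} + \frac{4345}{7516}\right) + 792}{-19437 - 1428} = \frac{\frac{64256123}{25141020} + 792}{-20865} = \frac{19975943963}{25141020} \left(- \frac{1}{20865}\right) = - \frac{19975943963}{524567382300}$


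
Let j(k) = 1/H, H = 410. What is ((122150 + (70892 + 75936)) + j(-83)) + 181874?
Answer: 184849321/410 ≈ 4.5085e+5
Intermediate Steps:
j(k) = 1/410
((122150 + (70892 + 75936)) + j(-83)) + 181874 = ((122150 + (70892 + 75936)) + 1/410) + 181874 = ((122150 + 146828) + 1/410) + 181874 = (268978 + 1/410) + 181874 = 110280981/410 + 181874 = 184849321/410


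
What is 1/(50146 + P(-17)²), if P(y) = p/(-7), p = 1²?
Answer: 49/2457155 ≈ 1.9942e-5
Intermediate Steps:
p = 1
P(y) = -⅐ (P(y) = 1/(-7) = 1*(-⅐) = -⅐)
1/(50146 + P(-17)²) = 1/(50146 + (-⅐)²) = 1/(50146 + 1/49) = 1/(2457155/49) = 49/2457155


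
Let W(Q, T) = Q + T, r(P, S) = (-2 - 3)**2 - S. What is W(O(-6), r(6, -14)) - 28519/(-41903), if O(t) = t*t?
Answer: 3171244/41903 ≈ 75.681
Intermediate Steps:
r(P, S) = 25 - S (r(P, S) = (-5)**2 - S = 25 - S)
O(t) = t**2
W(O(-6), r(6, -14)) - 28519/(-41903) = ((-6)**2 + (25 - 1*(-14))) - 28519/(-41903) = (36 + (25 + 14)) - 28519*(-1/41903) = (36 + 39) + 28519/41903 = 75 + 28519/41903 = 3171244/41903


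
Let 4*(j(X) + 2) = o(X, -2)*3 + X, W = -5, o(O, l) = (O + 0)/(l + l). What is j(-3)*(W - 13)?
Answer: 315/8 ≈ 39.375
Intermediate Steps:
o(O, l) = O/(2*l) (o(O, l) = O/((2*l)) = O*(1/(2*l)) = O/(2*l))
j(X) = -2 + X/16 (j(X) = -2 + (((½)*X/(-2))*3 + X)/4 = -2 + (((½)*X*(-½))*3 + X)/4 = -2 + (-X/4*3 + X)/4 = -2 + (-3*X/4 + X)/4 = -2 + (X/4)/4 = -2 + X/16)
j(-3)*(W - 13) = (-2 + (1/16)*(-3))*(-5 - 13) = (-2 - 3/16)*(-18) = -35/16*(-18) = 315/8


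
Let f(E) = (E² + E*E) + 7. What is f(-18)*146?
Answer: 95630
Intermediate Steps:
f(E) = 7 + 2*E² (f(E) = (E² + E²) + 7 = 2*E² + 7 = 7 + 2*E²)
f(-18)*146 = (7 + 2*(-18)²)*146 = (7 + 2*324)*146 = (7 + 648)*146 = 655*146 = 95630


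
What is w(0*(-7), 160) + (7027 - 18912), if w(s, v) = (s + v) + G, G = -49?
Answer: -11774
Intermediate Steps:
w(s, v) = -49 + s + v (w(s, v) = (s + v) - 49 = -49 + s + v)
w(0*(-7), 160) + (7027 - 18912) = (-49 + 0*(-7) + 160) + (7027 - 18912) = (-49 + 0 + 160) - 11885 = 111 - 11885 = -11774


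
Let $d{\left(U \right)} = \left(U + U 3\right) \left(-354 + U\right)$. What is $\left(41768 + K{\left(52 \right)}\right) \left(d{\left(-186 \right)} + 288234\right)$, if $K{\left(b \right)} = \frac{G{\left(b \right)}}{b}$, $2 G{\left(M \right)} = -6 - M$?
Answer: $\frac{749301399279}{26} \approx 2.8819 \cdot 10^{10}$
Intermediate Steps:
$G{\left(M \right)} = -3 - \frac{M}{2}$ ($G{\left(M \right)} = \frac{-6 - M}{2} = -3 - \frac{M}{2}$)
$K{\left(b \right)} = \frac{-3 - \frac{b}{2}}{b}$
$d{\left(U \right)} = 4 U \left(-354 + U\right)$ ($d{\left(U \right)} = \left(U + 3 U\right) \left(-354 + U\right) = 4 U \left(-354 + U\right)$)
$\left(41768 + K{\left(52 \right)}\right) \left(d{\left(-186 \right)} + 288234\right) = \left(41768 + \frac{-6 - 52}{2 \cdot 52}\right) \left(4 \left(-186\right) \left(-354 - 186\right) + 288234\right) = \left(41768 + \frac{1}{2} \cdot \frac{1}{52} \left(-6 - 52\right)\right) \left(4 \left(-186\right) \left(-540\right) + 288234\right) = \left(41768 + \frac{1}{2} \cdot \frac{1}{52} \left(-58\right)\right) \left(401760 + 288234\right) = \left(41768 - \frac{29}{52}\right) 689994 = \frac{2171907}{52} \cdot 689994 = \frac{749301399279}{26}$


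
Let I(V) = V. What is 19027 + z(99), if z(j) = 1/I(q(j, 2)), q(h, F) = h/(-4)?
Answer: 1883669/99 ≈ 19027.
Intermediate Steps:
q(h, F) = -h/4 (q(h, F) = h*(-1/4) = -h/4)
z(j) = -4/j (z(j) = 1/(-j/4) = -4/j)
19027 + z(99) = 19027 - 4/99 = 1883669/99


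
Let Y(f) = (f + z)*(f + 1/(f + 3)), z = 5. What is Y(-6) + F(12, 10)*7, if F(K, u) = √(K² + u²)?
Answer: 19/3 + 14*√61 ≈ 115.68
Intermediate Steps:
Y(f) = (5 + f)*(f + 1/(3 + f)) (Y(f) = (f + 5)*(f + 1/(f + 3)) = (5 + f)*(f + 1/(3 + f)))
Y(-6) + F(12, 10)*7 = (5 + (-6)³ + 8*(-6)² + 16*(-6))/(3 - 6) + √(12² + 10²)*7 = (5 - 216 + 8*36 - 96)/(-3) + √(144 + 100)*7 = -(5 - 216 + 288 - 96)/3 + √244*7 = -⅓*(-19) + (2*√61)*7 = 19/3 + 14*√61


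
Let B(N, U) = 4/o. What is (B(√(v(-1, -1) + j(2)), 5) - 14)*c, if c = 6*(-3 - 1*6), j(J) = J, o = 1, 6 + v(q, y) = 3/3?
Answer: 540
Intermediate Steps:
v(q, y) = -5 (v(q, y) = -6 + 3/3 = -6 + 3*(⅓) = -6 + 1 = -5)
c = -54 (c = 6*(-3 - 6) = 6*(-9) = -54)
B(N, U) = 4 (B(N, U) = 4/1 = 4*1 = 4)
(B(√(v(-1, -1) + j(2)), 5) - 14)*c = (4 - 14)*(-54) = -10*(-54) = 540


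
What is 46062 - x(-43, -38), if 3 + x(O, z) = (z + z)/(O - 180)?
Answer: 10272419/223 ≈ 46065.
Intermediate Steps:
x(O, z) = -3 + 2*z/(-180 + O) (x(O, z) = -3 + (z + z)/(O - 180) = -3 + (2*z)/(-180 + O) = -3 + 2*z/(-180 + O))
46062 - x(-43, -38) = 46062 - (540 - 3*(-43) + 2*(-38))/(-180 - 43) = 46062 - (540 + 129 - 76)/(-223) = 46062 - (-1)*593/223 = 46062 - 1*(-593/223) = 46062 + 593/223 = 10272419/223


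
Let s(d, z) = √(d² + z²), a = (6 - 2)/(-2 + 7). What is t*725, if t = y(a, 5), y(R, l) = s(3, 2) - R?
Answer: -580 + 725*√13 ≈ 2034.0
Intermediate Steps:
a = ⅘ (a = 4/5 = 4*(⅕) = ⅘ ≈ 0.80000)
y(R, l) = √13 - R (y(R, l) = √(3² + 2²) - R = √(9 + 4) - R = √13 - R)
t = -⅘ + √13 (t = √13 - 1*⅘ = √13 - ⅘ = -⅘ + √13 ≈ 2.8055)
t*725 = (-⅘ + √13)*725 = -580 + 725*√13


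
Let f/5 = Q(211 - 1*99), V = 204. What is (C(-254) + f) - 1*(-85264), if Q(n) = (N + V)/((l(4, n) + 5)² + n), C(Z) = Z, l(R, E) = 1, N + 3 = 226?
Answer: 12583615/148 ≈ 85024.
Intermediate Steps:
N = 223 (N = -3 + 226 = 223)
Q(n) = 427/(36 + n) (Q(n) = (223 + 204)/((1 + 5)² + n) = 427/(6² + n) = 427/(36 + n))
f = 2135/148 (f = 5*(427/(36 + (211 - 1*99))) = 5*(427/(36 + (211 - 99))) = 5*(427/(36 + 112)) = 5*(427/148) = 2135/148 ≈ 14.426)
(C(-254) + f) - 1*(-85264) = (-254 + 2135/148) - 1*(-85264) = -35457/148 + 85264 = 12583615/148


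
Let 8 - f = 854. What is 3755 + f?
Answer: 2909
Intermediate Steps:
f = -846 (f = 8 - 1*854 = 8 - 854 = -846)
3755 + f = 3755 - 846 = 2909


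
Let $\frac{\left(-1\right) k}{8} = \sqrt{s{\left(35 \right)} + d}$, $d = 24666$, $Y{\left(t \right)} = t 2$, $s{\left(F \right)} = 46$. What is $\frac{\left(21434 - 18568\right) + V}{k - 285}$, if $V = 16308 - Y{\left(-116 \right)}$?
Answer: $\frac{5530710}{1500343} - \frac{310496 \sqrt{6178}}{1500343} \approx -12.58$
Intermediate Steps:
$Y{\left(t \right)} = 2 t$
$k = - 16 \sqrt{6178}$ ($k = - 8 \sqrt{46 + 24666} = - 8 \sqrt{24712} = - 8 \cdot 2 \sqrt{6178} = - 16 \sqrt{6178} \approx -1257.6$)
$V = 16540$ ($V = 16308 - 2 \left(-116\right) = 16308 - -232 = 16308 + 232 = 16540$)
$\frac{\left(21434 - 18568\right) + V}{k - 285} = \frac{\left(21434 - 18568\right) + 16540}{- 16 \sqrt{6178} - 285} = \frac{2866 + 16540}{-285 - 16 \sqrt{6178}} = \frac{19406}{-285 - 16 \sqrt{6178}}$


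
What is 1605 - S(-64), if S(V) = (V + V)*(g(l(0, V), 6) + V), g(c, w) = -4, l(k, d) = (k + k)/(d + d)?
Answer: -7099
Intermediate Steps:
l(k, d) = k/d (l(k, d) = (2*k)/((2*d)) = (2*k)*(1/(2*d)) = k/d)
S(V) = 2*V*(-4 + V) (S(V) = (V + V)*(-4 + V) = (2*V)*(-4 + V) = 2*V*(-4 + V))
1605 - S(-64) = 1605 - 2*(-64)*(-4 - 64) = 1605 - 2*(-64)*(-68) = 1605 - 1*8704 = 1605 - 8704 = -7099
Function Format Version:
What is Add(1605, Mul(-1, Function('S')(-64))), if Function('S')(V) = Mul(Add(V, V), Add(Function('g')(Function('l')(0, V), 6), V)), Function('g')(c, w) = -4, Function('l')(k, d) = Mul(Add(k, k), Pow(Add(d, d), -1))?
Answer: -7099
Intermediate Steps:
Function('l')(k, d) = Mul(k, Pow(d, -1)) (Function('l')(k, d) = Mul(Mul(2, k), Pow(Mul(2, d), -1)) = Mul(Mul(2, k), Mul(Rational(1, 2), Pow(d, -1))) = Mul(k, Pow(d, -1)))
Function('S')(V) = Mul(2, V, Add(-4, V)) (Function('S')(V) = Mul(Add(V, V), Add(-4, V)) = Mul(Mul(2, V), Add(-4, V)) = Mul(2, V, Add(-4, V)))
Add(1605, Mul(-1, Function('S')(-64))) = Add(1605, Mul(-1, Mul(2, -64, Add(-4, -64)))) = Add(1605, Mul(-1, Mul(2, -64, -68))) = Add(1605, Mul(-1, 8704)) = Add(1605, -8704) = -7099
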